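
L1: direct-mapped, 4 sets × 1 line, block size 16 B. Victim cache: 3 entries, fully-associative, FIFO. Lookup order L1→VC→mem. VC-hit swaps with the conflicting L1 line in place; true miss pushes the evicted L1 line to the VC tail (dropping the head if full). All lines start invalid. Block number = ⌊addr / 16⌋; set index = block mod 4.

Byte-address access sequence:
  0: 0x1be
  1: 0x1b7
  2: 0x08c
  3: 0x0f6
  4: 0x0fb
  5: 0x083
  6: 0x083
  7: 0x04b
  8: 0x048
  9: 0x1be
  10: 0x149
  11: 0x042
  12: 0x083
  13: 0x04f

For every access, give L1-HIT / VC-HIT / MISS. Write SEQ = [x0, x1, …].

#0 0x1be→b27/s3 MISS; vc=[]
#1 0x1b7→b27/s3 L1-HIT; vc=[]
#2 0x8c→b8/s0 MISS; vc=[]
#3 0xf6→b15/s3 MISS; vc=[27]
#4 0xfb→b15/s3 L1-HIT; vc=[27]
#5 0x83→b8/s0 L1-HIT; vc=[27]
#6 0x83→b8/s0 L1-HIT; vc=[27]
#7 0x4b→b4/s0 MISS; vc=[27,8]
#8 0x48→b4/s0 L1-HIT; vc=[27,8]
#9 0x1be→b27/s3 VC-HIT; vc=[15,8]
#10 0x149→b20/s0 MISS; vc=[15,8,4]
#11 0x42→b4/s0 VC-HIT; vc=[15,8,20]
#12 0x83→b8/s0 VC-HIT; vc=[15,4,20]
#13 0x4f→b4/s0 VC-HIT; vc=[15,8,20]

SEQ = [MISS, L1-HIT, MISS, MISS, L1-HIT, L1-HIT, L1-HIT, MISS, L1-HIT, VC-HIT, MISS, VC-HIT, VC-HIT, VC-HIT]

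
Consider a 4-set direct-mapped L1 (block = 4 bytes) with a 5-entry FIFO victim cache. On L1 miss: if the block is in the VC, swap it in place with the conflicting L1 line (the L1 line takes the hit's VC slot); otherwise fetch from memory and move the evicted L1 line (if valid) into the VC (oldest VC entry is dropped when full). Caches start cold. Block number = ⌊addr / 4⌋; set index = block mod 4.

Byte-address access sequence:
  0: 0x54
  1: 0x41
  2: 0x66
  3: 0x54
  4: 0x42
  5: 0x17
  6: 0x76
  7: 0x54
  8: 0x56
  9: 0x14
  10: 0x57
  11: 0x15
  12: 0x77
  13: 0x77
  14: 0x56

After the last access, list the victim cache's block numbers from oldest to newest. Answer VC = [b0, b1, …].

VC = [25, 5, 29]

  [0] addr=0x54 blk=21 s=1: MISS | VC []
  [1] addr=0x41 blk=16 s=0: MISS | VC []
  [2] addr=0x66 blk=25 s=1: MISS | VC [21]
  [3] addr=0x54 blk=21 s=1: VC-HIT | VC [25]
  [4] addr=0x42 blk=16 s=0: L1-HIT | VC [25]
  [5] addr=0x17 blk=5 s=1: MISS | VC [25, 21]
  [6] addr=0x76 blk=29 s=1: MISS | VC [25, 21, 5]
  [7] addr=0x54 blk=21 s=1: VC-HIT | VC [25, 29, 5]
  [8] addr=0x56 blk=21 s=1: L1-HIT | VC [25, 29, 5]
  [9] addr=0x14 blk=5 s=1: VC-HIT | VC [25, 29, 21]
  [10] addr=0x57 blk=21 s=1: VC-HIT | VC [25, 29, 5]
  [11] addr=0x15 blk=5 s=1: VC-HIT | VC [25, 29, 21]
  [12] addr=0x77 blk=29 s=1: VC-HIT | VC [25, 5, 21]
  [13] addr=0x77 blk=29 s=1: L1-HIT | VC [25, 5, 21]
  [14] addr=0x56 blk=21 s=1: VC-HIT | VC [25, 5, 29]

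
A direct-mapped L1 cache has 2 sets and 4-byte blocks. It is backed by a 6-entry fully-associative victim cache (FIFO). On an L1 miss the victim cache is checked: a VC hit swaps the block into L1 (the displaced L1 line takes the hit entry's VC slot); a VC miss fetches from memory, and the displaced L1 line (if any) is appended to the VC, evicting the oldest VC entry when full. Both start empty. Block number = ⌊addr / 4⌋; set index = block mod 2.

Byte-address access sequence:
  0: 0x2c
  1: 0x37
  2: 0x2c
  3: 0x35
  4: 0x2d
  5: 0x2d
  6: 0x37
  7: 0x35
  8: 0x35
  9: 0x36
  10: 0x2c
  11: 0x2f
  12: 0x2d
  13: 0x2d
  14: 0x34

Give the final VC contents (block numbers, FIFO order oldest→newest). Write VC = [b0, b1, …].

VC = [11]

  [0] addr=0x2c blk=11 s=1: MISS | VC []
  [1] addr=0x37 blk=13 s=1: MISS | VC [11]
  [2] addr=0x2c blk=11 s=1: VC-HIT | VC [13]
  [3] addr=0x35 blk=13 s=1: VC-HIT | VC [11]
  [4] addr=0x2d blk=11 s=1: VC-HIT | VC [13]
  [5] addr=0x2d blk=11 s=1: L1-HIT | VC [13]
  [6] addr=0x37 blk=13 s=1: VC-HIT | VC [11]
  [7] addr=0x35 blk=13 s=1: L1-HIT | VC [11]
  [8] addr=0x35 blk=13 s=1: L1-HIT | VC [11]
  [9] addr=0x36 blk=13 s=1: L1-HIT | VC [11]
  [10] addr=0x2c blk=11 s=1: VC-HIT | VC [13]
  [11] addr=0x2f blk=11 s=1: L1-HIT | VC [13]
  [12] addr=0x2d blk=11 s=1: L1-HIT | VC [13]
  [13] addr=0x2d blk=11 s=1: L1-HIT | VC [13]
  [14] addr=0x34 blk=13 s=1: VC-HIT | VC [11]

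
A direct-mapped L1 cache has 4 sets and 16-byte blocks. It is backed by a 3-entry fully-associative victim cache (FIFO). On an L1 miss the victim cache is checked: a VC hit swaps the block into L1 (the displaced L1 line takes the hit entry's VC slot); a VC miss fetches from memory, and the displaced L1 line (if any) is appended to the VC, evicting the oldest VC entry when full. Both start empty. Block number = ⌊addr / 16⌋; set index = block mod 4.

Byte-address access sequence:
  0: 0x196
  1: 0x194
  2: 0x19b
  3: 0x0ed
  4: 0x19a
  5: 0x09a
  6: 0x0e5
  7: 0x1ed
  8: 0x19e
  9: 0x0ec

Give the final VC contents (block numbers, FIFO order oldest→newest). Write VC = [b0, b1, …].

#0 0x196→b25/s1 MISS; vc=[]
#1 0x194→b25/s1 L1-HIT; vc=[]
#2 0x19b→b25/s1 L1-HIT; vc=[]
#3 0xed→b14/s2 MISS; vc=[]
#4 0x19a→b25/s1 L1-HIT; vc=[]
#5 0x9a→b9/s1 MISS; vc=[25]
#6 0xe5→b14/s2 L1-HIT; vc=[25]
#7 0x1ed→b30/s2 MISS; vc=[25,14]
#8 0x19e→b25/s1 VC-HIT; vc=[9,14]
#9 0xec→b14/s2 VC-HIT; vc=[9,30]

VC = [9, 30]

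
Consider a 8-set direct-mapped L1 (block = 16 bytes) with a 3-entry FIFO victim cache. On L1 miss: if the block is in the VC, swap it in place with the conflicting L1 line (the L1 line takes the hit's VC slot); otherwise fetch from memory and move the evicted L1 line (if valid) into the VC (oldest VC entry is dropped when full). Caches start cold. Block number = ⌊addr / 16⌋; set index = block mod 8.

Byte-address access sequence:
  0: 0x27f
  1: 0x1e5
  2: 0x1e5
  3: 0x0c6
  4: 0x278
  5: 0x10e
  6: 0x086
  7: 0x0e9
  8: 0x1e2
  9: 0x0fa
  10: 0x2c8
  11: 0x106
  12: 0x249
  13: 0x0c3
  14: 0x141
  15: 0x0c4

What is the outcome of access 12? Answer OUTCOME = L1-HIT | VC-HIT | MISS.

0: 0x27f (blk 39, set 7) → MISS  vc=[]
1: 0x1e5 (blk 30, set 6) → MISS  vc=[]
2: 0x1e5 (blk 30, set 6) → L1-HIT  vc=[]
3: 0xc6 (blk 12, set 4) → MISS  vc=[]
4: 0x278 (blk 39, set 7) → L1-HIT  vc=[]
5: 0x10e (blk 16, set 0) → MISS  vc=[]
6: 0x86 (blk 8, set 0) → MISS  vc=[16]
7: 0xe9 (blk 14, set 6) → MISS  vc=[16, 30]
8: 0x1e2 (blk 30, set 6) → VC-HIT  vc=[16, 14]
9: 0xfa (blk 15, set 7) → MISS  vc=[16, 14, 39]
10: 0x2c8 (blk 44, set 4) → MISS  vc=[14, 39, 12]
11: 0x106 (blk 16, set 0) → MISS  vc=[39, 12, 8]
12: 0x249 (blk 36, set 4) → MISS  vc=[12, 8, 44]
13: 0xc3 (blk 12, set 4) → VC-HIT  vc=[36, 8, 44]
14: 0x141 (blk 20, set 4) → MISS  vc=[8, 44, 12]
15: 0xc4 (blk 12, set 4) → VC-HIT  vc=[8, 44, 20]

OUTCOME = MISS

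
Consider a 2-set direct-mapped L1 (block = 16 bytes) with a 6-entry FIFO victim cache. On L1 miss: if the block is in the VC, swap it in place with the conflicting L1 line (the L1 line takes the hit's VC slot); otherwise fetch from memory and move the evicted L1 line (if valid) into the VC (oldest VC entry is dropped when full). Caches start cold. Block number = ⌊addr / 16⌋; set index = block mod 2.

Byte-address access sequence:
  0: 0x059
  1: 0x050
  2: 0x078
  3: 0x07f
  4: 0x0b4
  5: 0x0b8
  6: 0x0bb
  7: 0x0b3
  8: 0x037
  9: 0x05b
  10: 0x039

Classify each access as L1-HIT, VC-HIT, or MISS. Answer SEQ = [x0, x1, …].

SEQ = [MISS, L1-HIT, MISS, L1-HIT, MISS, L1-HIT, L1-HIT, L1-HIT, MISS, VC-HIT, VC-HIT]

0: 0x59 (blk 5, set 1) → MISS  vc=[]
1: 0x50 (blk 5, set 1) → L1-HIT  vc=[]
2: 0x78 (blk 7, set 1) → MISS  vc=[5]
3: 0x7f (blk 7, set 1) → L1-HIT  vc=[5]
4: 0xb4 (blk 11, set 1) → MISS  vc=[5, 7]
5: 0xb8 (blk 11, set 1) → L1-HIT  vc=[5, 7]
6: 0xbb (blk 11, set 1) → L1-HIT  vc=[5, 7]
7: 0xb3 (blk 11, set 1) → L1-HIT  vc=[5, 7]
8: 0x37 (blk 3, set 1) → MISS  vc=[5, 7, 11]
9: 0x5b (blk 5, set 1) → VC-HIT  vc=[3, 7, 11]
10: 0x39 (blk 3, set 1) → VC-HIT  vc=[5, 7, 11]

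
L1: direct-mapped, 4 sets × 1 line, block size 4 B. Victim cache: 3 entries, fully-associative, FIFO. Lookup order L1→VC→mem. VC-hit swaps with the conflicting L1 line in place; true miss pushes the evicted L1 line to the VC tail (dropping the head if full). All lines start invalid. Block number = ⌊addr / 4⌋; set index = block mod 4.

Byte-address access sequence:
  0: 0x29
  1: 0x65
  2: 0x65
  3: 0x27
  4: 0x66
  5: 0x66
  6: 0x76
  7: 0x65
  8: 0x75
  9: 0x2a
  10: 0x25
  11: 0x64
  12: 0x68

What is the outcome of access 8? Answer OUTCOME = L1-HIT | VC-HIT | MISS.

OUTCOME = VC-HIT

0: 0x29 (blk 10, set 2) → MISS  vc=[]
1: 0x65 (blk 25, set 1) → MISS  vc=[]
2: 0x65 (blk 25, set 1) → L1-HIT  vc=[]
3: 0x27 (blk 9, set 1) → MISS  vc=[25]
4: 0x66 (blk 25, set 1) → VC-HIT  vc=[9]
5: 0x66 (blk 25, set 1) → L1-HIT  vc=[9]
6: 0x76 (blk 29, set 1) → MISS  vc=[9, 25]
7: 0x65 (blk 25, set 1) → VC-HIT  vc=[9, 29]
8: 0x75 (blk 29, set 1) → VC-HIT  vc=[9, 25]
9: 0x2a (blk 10, set 2) → L1-HIT  vc=[9, 25]
10: 0x25 (blk 9, set 1) → VC-HIT  vc=[29, 25]
11: 0x64 (blk 25, set 1) → VC-HIT  vc=[29, 9]
12: 0x68 (blk 26, set 2) → MISS  vc=[29, 9, 10]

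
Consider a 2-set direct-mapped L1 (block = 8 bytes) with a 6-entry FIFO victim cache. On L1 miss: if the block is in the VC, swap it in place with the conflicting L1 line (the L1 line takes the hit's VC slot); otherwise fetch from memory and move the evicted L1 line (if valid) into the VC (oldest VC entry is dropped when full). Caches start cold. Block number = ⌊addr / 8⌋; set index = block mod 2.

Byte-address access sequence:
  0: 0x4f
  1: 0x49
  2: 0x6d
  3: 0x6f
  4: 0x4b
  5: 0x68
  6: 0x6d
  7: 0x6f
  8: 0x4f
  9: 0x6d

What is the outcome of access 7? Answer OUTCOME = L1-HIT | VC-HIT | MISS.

  [0] addr=0x4f blk=9 s=1: MISS | VC []
  [1] addr=0x49 blk=9 s=1: L1-HIT | VC []
  [2] addr=0x6d blk=13 s=1: MISS | VC [9]
  [3] addr=0x6f blk=13 s=1: L1-HIT | VC [9]
  [4] addr=0x4b blk=9 s=1: VC-HIT | VC [13]
  [5] addr=0x68 blk=13 s=1: VC-HIT | VC [9]
  [6] addr=0x6d blk=13 s=1: L1-HIT | VC [9]
  [7] addr=0x6f blk=13 s=1: L1-HIT | VC [9]
  [8] addr=0x4f blk=9 s=1: VC-HIT | VC [13]
  [9] addr=0x6d blk=13 s=1: VC-HIT | VC [9]

OUTCOME = L1-HIT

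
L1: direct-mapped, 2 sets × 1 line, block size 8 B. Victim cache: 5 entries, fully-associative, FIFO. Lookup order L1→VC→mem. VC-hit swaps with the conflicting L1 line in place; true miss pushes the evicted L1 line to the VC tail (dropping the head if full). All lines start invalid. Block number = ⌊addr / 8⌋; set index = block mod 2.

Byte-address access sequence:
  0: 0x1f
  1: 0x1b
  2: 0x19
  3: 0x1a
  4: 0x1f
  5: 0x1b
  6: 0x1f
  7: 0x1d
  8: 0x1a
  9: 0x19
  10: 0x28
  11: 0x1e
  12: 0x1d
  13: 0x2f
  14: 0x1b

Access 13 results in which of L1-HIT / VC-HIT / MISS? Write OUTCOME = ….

0: 0x1f (blk 3, set 1) → MISS  vc=[]
1: 0x1b (blk 3, set 1) → L1-HIT  vc=[]
2: 0x19 (blk 3, set 1) → L1-HIT  vc=[]
3: 0x1a (blk 3, set 1) → L1-HIT  vc=[]
4: 0x1f (blk 3, set 1) → L1-HIT  vc=[]
5: 0x1b (blk 3, set 1) → L1-HIT  vc=[]
6: 0x1f (blk 3, set 1) → L1-HIT  vc=[]
7: 0x1d (blk 3, set 1) → L1-HIT  vc=[]
8: 0x1a (blk 3, set 1) → L1-HIT  vc=[]
9: 0x19 (blk 3, set 1) → L1-HIT  vc=[]
10: 0x28 (blk 5, set 1) → MISS  vc=[3]
11: 0x1e (blk 3, set 1) → VC-HIT  vc=[5]
12: 0x1d (blk 3, set 1) → L1-HIT  vc=[5]
13: 0x2f (blk 5, set 1) → VC-HIT  vc=[3]
14: 0x1b (blk 3, set 1) → VC-HIT  vc=[5]

OUTCOME = VC-HIT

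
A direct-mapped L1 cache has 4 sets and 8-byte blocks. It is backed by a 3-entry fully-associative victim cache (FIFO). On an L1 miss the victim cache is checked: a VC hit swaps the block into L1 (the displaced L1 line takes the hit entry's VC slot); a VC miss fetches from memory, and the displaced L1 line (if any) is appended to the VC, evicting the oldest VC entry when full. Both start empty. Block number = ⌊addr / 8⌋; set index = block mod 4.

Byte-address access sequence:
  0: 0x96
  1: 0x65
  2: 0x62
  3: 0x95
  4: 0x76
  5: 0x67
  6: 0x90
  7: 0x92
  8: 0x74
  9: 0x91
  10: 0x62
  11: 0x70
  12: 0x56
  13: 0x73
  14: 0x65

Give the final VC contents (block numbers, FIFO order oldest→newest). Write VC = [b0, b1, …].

VC = [18, 10]

#0 0x96→b18/s2 MISS; vc=[]
#1 0x65→b12/s0 MISS; vc=[]
#2 0x62→b12/s0 L1-HIT; vc=[]
#3 0x95→b18/s2 L1-HIT; vc=[]
#4 0x76→b14/s2 MISS; vc=[18]
#5 0x67→b12/s0 L1-HIT; vc=[18]
#6 0x90→b18/s2 VC-HIT; vc=[14]
#7 0x92→b18/s2 L1-HIT; vc=[14]
#8 0x74→b14/s2 VC-HIT; vc=[18]
#9 0x91→b18/s2 VC-HIT; vc=[14]
#10 0x62→b12/s0 L1-HIT; vc=[14]
#11 0x70→b14/s2 VC-HIT; vc=[18]
#12 0x56→b10/s2 MISS; vc=[18,14]
#13 0x73→b14/s2 VC-HIT; vc=[18,10]
#14 0x65→b12/s0 L1-HIT; vc=[18,10]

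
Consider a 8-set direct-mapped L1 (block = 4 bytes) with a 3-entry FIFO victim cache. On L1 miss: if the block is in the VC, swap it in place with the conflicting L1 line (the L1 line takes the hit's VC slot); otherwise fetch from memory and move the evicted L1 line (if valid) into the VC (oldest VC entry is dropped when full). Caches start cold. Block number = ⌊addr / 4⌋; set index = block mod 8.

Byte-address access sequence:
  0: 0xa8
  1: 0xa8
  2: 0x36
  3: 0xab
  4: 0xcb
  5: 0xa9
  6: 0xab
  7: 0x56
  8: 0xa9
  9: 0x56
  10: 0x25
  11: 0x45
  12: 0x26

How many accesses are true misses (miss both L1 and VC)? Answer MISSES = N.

MISSES = 6

  [0] addr=0xa8 blk=42 s=2: MISS | VC []
  [1] addr=0xa8 blk=42 s=2: L1-HIT | VC []
  [2] addr=0x36 blk=13 s=5: MISS | VC []
  [3] addr=0xab blk=42 s=2: L1-HIT | VC []
  [4] addr=0xcb blk=50 s=2: MISS | VC [42]
  [5] addr=0xa9 blk=42 s=2: VC-HIT | VC [50]
  [6] addr=0xab blk=42 s=2: L1-HIT | VC [50]
  [7] addr=0x56 blk=21 s=5: MISS | VC [50, 13]
  [8] addr=0xa9 blk=42 s=2: L1-HIT | VC [50, 13]
  [9] addr=0x56 blk=21 s=5: L1-HIT | VC [50, 13]
  [10] addr=0x25 blk=9 s=1: MISS | VC [50, 13]
  [11] addr=0x45 blk=17 s=1: MISS | VC [50, 13, 9]
  [12] addr=0x26 blk=9 s=1: VC-HIT | VC [50, 13, 17]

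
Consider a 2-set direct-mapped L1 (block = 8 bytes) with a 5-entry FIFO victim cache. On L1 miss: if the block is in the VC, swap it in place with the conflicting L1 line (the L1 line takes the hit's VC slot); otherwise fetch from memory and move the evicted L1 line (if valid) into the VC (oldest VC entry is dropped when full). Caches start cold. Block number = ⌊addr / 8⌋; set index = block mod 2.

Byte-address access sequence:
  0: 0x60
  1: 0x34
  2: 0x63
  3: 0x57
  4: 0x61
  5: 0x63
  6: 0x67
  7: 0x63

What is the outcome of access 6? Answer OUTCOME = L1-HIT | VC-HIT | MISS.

0: 0x60 (blk 12, set 0) → MISS  vc=[]
1: 0x34 (blk 6, set 0) → MISS  vc=[12]
2: 0x63 (blk 12, set 0) → VC-HIT  vc=[6]
3: 0x57 (blk 10, set 0) → MISS  vc=[6, 12]
4: 0x61 (blk 12, set 0) → VC-HIT  vc=[6, 10]
5: 0x63 (blk 12, set 0) → L1-HIT  vc=[6, 10]
6: 0x67 (blk 12, set 0) → L1-HIT  vc=[6, 10]
7: 0x63 (blk 12, set 0) → L1-HIT  vc=[6, 10]

OUTCOME = L1-HIT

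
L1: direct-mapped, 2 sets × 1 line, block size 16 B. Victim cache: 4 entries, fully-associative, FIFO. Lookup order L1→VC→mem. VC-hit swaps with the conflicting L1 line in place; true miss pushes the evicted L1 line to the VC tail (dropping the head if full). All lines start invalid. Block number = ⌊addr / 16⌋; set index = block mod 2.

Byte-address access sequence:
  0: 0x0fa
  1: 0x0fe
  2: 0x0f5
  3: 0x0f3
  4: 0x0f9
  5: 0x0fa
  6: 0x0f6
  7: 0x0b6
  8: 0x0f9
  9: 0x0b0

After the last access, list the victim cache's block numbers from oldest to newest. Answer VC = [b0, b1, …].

VC = [15]

#0 0xfa→b15/s1 MISS; vc=[]
#1 0xfe→b15/s1 L1-HIT; vc=[]
#2 0xf5→b15/s1 L1-HIT; vc=[]
#3 0xf3→b15/s1 L1-HIT; vc=[]
#4 0xf9→b15/s1 L1-HIT; vc=[]
#5 0xfa→b15/s1 L1-HIT; vc=[]
#6 0xf6→b15/s1 L1-HIT; vc=[]
#7 0xb6→b11/s1 MISS; vc=[15]
#8 0xf9→b15/s1 VC-HIT; vc=[11]
#9 0xb0→b11/s1 VC-HIT; vc=[15]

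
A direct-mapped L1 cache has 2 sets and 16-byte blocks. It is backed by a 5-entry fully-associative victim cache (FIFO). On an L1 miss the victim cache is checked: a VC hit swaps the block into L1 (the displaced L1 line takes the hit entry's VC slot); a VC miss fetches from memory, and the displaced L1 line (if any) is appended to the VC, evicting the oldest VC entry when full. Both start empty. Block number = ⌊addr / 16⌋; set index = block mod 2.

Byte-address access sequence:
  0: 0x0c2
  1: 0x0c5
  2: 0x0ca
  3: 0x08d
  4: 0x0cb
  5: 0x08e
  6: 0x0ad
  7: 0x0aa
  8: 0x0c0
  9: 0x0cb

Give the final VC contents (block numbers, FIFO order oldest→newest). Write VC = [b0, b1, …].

0: 0xc2 (blk 12, set 0) → MISS  vc=[]
1: 0xc5 (blk 12, set 0) → L1-HIT  vc=[]
2: 0xca (blk 12, set 0) → L1-HIT  vc=[]
3: 0x8d (blk 8, set 0) → MISS  vc=[12]
4: 0xcb (blk 12, set 0) → VC-HIT  vc=[8]
5: 0x8e (blk 8, set 0) → VC-HIT  vc=[12]
6: 0xad (blk 10, set 0) → MISS  vc=[12, 8]
7: 0xaa (blk 10, set 0) → L1-HIT  vc=[12, 8]
8: 0xc0 (blk 12, set 0) → VC-HIT  vc=[10, 8]
9: 0xcb (blk 12, set 0) → L1-HIT  vc=[10, 8]

VC = [10, 8]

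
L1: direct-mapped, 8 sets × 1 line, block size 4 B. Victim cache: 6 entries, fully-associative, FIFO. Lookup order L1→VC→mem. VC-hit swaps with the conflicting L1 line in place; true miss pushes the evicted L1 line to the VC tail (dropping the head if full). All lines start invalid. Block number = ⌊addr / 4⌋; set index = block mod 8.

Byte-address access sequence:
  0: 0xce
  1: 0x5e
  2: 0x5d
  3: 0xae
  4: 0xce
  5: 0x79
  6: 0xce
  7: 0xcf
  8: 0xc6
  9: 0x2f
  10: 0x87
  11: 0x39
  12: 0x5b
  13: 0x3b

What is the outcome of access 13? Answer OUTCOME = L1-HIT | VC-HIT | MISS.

0: 0xce (blk 51, set 3) → MISS  vc=[]
1: 0x5e (blk 23, set 7) → MISS  vc=[]
2: 0x5d (blk 23, set 7) → L1-HIT  vc=[]
3: 0xae (blk 43, set 3) → MISS  vc=[51]
4: 0xce (blk 51, set 3) → VC-HIT  vc=[43]
5: 0x79 (blk 30, set 6) → MISS  vc=[43]
6: 0xce (blk 51, set 3) → L1-HIT  vc=[43]
7: 0xcf (blk 51, set 3) → L1-HIT  vc=[43]
8: 0xc6 (blk 49, set 1) → MISS  vc=[43]
9: 0x2f (blk 11, set 3) → MISS  vc=[43, 51]
10: 0x87 (blk 33, set 1) → MISS  vc=[43, 51, 49]
11: 0x39 (blk 14, set 6) → MISS  vc=[43, 51, 49, 30]
12: 0x5b (blk 22, set 6) → MISS  vc=[43, 51, 49, 30, 14]
13: 0x3b (blk 14, set 6) → VC-HIT  vc=[43, 51, 49, 30, 22]

OUTCOME = VC-HIT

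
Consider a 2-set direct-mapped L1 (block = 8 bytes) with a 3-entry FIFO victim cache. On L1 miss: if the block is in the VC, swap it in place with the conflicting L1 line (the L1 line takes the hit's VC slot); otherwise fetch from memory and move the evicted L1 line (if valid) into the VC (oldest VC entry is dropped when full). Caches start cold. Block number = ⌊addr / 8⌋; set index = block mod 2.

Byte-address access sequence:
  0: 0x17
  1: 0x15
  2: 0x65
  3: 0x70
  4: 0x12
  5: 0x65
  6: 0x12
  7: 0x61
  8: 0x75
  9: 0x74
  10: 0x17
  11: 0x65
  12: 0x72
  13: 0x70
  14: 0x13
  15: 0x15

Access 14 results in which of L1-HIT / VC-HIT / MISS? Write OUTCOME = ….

#0 0x17→b2/s0 MISS; vc=[]
#1 0x15→b2/s0 L1-HIT; vc=[]
#2 0x65→b12/s0 MISS; vc=[2]
#3 0x70→b14/s0 MISS; vc=[2,12]
#4 0x12→b2/s0 VC-HIT; vc=[14,12]
#5 0x65→b12/s0 VC-HIT; vc=[14,2]
#6 0x12→b2/s0 VC-HIT; vc=[14,12]
#7 0x61→b12/s0 VC-HIT; vc=[14,2]
#8 0x75→b14/s0 VC-HIT; vc=[12,2]
#9 0x74→b14/s0 L1-HIT; vc=[12,2]
#10 0x17→b2/s0 VC-HIT; vc=[12,14]
#11 0x65→b12/s0 VC-HIT; vc=[2,14]
#12 0x72→b14/s0 VC-HIT; vc=[2,12]
#13 0x70→b14/s0 L1-HIT; vc=[2,12]
#14 0x13→b2/s0 VC-HIT; vc=[14,12]
#15 0x15→b2/s0 L1-HIT; vc=[14,12]

OUTCOME = VC-HIT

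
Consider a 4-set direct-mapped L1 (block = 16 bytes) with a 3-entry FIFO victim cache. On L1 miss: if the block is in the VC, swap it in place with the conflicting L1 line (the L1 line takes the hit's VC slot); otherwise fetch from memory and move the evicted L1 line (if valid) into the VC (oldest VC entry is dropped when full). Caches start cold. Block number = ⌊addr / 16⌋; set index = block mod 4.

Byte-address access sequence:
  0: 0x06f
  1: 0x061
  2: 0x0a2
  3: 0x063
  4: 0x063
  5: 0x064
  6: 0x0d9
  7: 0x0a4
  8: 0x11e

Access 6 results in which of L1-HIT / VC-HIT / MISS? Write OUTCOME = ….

0: 0x6f (blk 6, set 2) → MISS  vc=[]
1: 0x61 (blk 6, set 2) → L1-HIT  vc=[]
2: 0xa2 (blk 10, set 2) → MISS  vc=[6]
3: 0x63 (blk 6, set 2) → VC-HIT  vc=[10]
4: 0x63 (blk 6, set 2) → L1-HIT  vc=[10]
5: 0x64 (blk 6, set 2) → L1-HIT  vc=[10]
6: 0xd9 (blk 13, set 1) → MISS  vc=[10]
7: 0xa4 (blk 10, set 2) → VC-HIT  vc=[6]
8: 0x11e (blk 17, set 1) → MISS  vc=[6, 13]

OUTCOME = MISS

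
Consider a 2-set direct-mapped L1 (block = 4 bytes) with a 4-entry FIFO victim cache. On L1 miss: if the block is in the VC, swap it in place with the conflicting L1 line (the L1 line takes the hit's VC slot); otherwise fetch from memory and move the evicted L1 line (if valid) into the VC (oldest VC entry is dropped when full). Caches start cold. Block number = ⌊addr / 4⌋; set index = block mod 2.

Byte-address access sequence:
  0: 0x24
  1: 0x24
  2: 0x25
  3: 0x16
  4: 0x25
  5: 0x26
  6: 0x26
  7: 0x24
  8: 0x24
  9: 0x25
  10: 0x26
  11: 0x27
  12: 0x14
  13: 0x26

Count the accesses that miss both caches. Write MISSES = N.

  [0] addr=0x24 blk=9 s=1: MISS | VC []
  [1] addr=0x24 blk=9 s=1: L1-HIT | VC []
  [2] addr=0x25 blk=9 s=1: L1-HIT | VC []
  [3] addr=0x16 blk=5 s=1: MISS | VC [9]
  [4] addr=0x25 blk=9 s=1: VC-HIT | VC [5]
  [5] addr=0x26 blk=9 s=1: L1-HIT | VC [5]
  [6] addr=0x26 blk=9 s=1: L1-HIT | VC [5]
  [7] addr=0x24 blk=9 s=1: L1-HIT | VC [5]
  [8] addr=0x24 blk=9 s=1: L1-HIT | VC [5]
  [9] addr=0x25 blk=9 s=1: L1-HIT | VC [5]
  [10] addr=0x26 blk=9 s=1: L1-HIT | VC [5]
  [11] addr=0x27 blk=9 s=1: L1-HIT | VC [5]
  [12] addr=0x14 blk=5 s=1: VC-HIT | VC [9]
  [13] addr=0x26 blk=9 s=1: VC-HIT | VC [5]

MISSES = 2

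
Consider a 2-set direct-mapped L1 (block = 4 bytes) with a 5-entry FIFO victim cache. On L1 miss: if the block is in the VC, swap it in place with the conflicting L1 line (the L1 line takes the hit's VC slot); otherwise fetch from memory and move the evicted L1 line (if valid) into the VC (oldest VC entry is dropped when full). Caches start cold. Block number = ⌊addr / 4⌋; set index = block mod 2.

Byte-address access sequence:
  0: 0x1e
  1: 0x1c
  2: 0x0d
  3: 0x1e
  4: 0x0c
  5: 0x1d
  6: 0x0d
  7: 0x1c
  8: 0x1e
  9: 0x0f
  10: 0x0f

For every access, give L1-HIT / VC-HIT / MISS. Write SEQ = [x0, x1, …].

SEQ = [MISS, L1-HIT, MISS, VC-HIT, VC-HIT, VC-HIT, VC-HIT, VC-HIT, L1-HIT, VC-HIT, L1-HIT]

#0 0x1e→b7/s1 MISS; vc=[]
#1 0x1c→b7/s1 L1-HIT; vc=[]
#2 0xd→b3/s1 MISS; vc=[7]
#3 0x1e→b7/s1 VC-HIT; vc=[3]
#4 0xc→b3/s1 VC-HIT; vc=[7]
#5 0x1d→b7/s1 VC-HIT; vc=[3]
#6 0xd→b3/s1 VC-HIT; vc=[7]
#7 0x1c→b7/s1 VC-HIT; vc=[3]
#8 0x1e→b7/s1 L1-HIT; vc=[3]
#9 0xf→b3/s1 VC-HIT; vc=[7]
#10 0xf→b3/s1 L1-HIT; vc=[7]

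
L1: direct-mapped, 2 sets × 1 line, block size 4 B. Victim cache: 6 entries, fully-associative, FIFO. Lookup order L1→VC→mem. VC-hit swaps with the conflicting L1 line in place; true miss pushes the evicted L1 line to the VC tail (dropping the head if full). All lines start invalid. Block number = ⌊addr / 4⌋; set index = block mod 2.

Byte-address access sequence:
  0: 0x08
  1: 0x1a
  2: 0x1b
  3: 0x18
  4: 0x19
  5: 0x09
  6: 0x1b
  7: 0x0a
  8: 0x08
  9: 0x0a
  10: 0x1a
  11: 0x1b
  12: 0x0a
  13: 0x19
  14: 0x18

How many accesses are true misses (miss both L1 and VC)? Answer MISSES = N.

MISSES = 2

  [0] addr=0x8 blk=2 s=0: MISS | VC []
  [1] addr=0x1a blk=6 s=0: MISS | VC [2]
  [2] addr=0x1b blk=6 s=0: L1-HIT | VC [2]
  [3] addr=0x18 blk=6 s=0: L1-HIT | VC [2]
  [4] addr=0x19 blk=6 s=0: L1-HIT | VC [2]
  [5] addr=0x9 blk=2 s=0: VC-HIT | VC [6]
  [6] addr=0x1b blk=6 s=0: VC-HIT | VC [2]
  [7] addr=0xa blk=2 s=0: VC-HIT | VC [6]
  [8] addr=0x8 blk=2 s=0: L1-HIT | VC [6]
  [9] addr=0xa blk=2 s=0: L1-HIT | VC [6]
  [10] addr=0x1a blk=6 s=0: VC-HIT | VC [2]
  [11] addr=0x1b blk=6 s=0: L1-HIT | VC [2]
  [12] addr=0xa blk=2 s=0: VC-HIT | VC [6]
  [13] addr=0x19 blk=6 s=0: VC-HIT | VC [2]
  [14] addr=0x18 blk=6 s=0: L1-HIT | VC [2]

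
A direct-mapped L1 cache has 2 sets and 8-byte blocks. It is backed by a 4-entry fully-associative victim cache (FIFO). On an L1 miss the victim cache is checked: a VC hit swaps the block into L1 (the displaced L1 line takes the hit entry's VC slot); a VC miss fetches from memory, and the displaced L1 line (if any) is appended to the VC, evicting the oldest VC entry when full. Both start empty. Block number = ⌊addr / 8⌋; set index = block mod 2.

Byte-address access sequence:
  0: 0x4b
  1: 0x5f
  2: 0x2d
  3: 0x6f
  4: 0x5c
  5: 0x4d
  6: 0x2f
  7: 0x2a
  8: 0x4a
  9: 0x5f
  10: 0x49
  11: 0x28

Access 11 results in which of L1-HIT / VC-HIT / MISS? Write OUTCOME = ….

OUTCOME = VC-HIT

0: 0x4b (blk 9, set 1) → MISS  vc=[]
1: 0x5f (blk 11, set 1) → MISS  vc=[9]
2: 0x2d (blk 5, set 1) → MISS  vc=[9, 11]
3: 0x6f (blk 13, set 1) → MISS  vc=[9, 11, 5]
4: 0x5c (blk 11, set 1) → VC-HIT  vc=[9, 13, 5]
5: 0x4d (blk 9, set 1) → VC-HIT  vc=[11, 13, 5]
6: 0x2f (blk 5, set 1) → VC-HIT  vc=[11, 13, 9]
7: 0x2a (blk 5, set 1) → L1-HIT  vc=[11, 13, 9]
8: 0x4a (blk 9, set 1) → VC-HIT  vc=[11, 13, 5]
9: 0x5f (blk 11, set 1) → VC-HIT  vc=[9, 13, 5]
10: 0x49 (blk 9, set 1) → VC-HIT  vc=[11, 13, 5]
11: 0x28 (blk 5, set 1) → VC-HIT  vc=[11, 13, 9]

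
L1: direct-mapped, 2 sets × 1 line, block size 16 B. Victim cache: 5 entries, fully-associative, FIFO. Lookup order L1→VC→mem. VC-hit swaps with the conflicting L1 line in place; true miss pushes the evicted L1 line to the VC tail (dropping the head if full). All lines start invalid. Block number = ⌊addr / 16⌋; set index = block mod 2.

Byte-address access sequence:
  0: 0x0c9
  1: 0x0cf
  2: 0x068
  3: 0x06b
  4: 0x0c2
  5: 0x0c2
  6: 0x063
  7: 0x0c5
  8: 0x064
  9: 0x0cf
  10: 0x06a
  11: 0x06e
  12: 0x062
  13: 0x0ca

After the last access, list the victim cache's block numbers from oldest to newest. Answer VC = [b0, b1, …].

VC = [6]

0: 0xc9 (blk 12, set 0) → MISS  vc=[]
1: 0xcf (blk 12, set 0) → L1-HIT  vc=[]
2: 0x68 (blk 6, set 0) → MISS  vc=[12]
3: 0x6b (blk 6, set 0) → L1-HIT  vc=[12]
4: 0xc2 (blk 12, set 0) → VC-HIT  vc=[6]
5: 0xc2 (blk 12, set 0) → L1-HIT  vc=[6]
6: 0x63 (blk 6, set 0) → VC-HIT  vc=[12]
7: 0xc5 (blk 12, set 0) → VC-HIT  vc=[6]
8: 0x64 (blk 6, set 0) → VC-HIT  vc=[12]
9: 0xcf (blk 12, set 0) → VC-HIT  vc=[6]
10: 0x6a (blk 6, set 0) → VC-HIT  vc=[12]
11: 0x6e (blk 6, set 0) → L1-HIT  vc=[12]
12: 0x62 (blk 6, set 0) → L1-HIT  vc=[12]
13: 0xca (blk 12, set 0) → VC-HIT  vc=[6]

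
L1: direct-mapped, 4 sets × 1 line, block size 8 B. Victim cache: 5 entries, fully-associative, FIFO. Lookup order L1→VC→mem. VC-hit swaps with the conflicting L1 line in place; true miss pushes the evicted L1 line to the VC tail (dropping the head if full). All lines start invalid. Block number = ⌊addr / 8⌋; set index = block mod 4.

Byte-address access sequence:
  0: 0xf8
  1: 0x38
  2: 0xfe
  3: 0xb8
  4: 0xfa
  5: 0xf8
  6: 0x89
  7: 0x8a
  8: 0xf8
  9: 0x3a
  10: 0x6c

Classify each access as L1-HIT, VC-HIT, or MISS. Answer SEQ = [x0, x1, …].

0: 0xf8 (blk 31, set 3) → MISS  vc=[]
1: 0x38 (blk 7, set 3) → MISS  vc=[31]
2: 0xfe (blk 31, set 3) → VC-HIT  vc=[7]
3: 0xb8 (blk 23, set 3) → MISS  vc=[7, 31]
4: 0xfa (blk 31, set 3) → VC-HIT  vc=[7, 23]
5: 0xf8 (blk 31, set 3) → L1-HIT  vc=[7, 23]
6: 0x89 (blk 17, set 1) → MISS  vc=[7, 23]
7: 0x8a (blk 17, set 1) → L1-HIT  vc=[7, 23]
8: 0xf8 (blk 31, set 3) → L1-HIT  vc=[7, 23]
9: 0x3a (blk 7, set 3) → VC-HIT  vc=[31, 23]
10: 0x6c (blk 13, set 1) → MISS  vc=[31, 23, 17]

SEQ = [MISS, MISS, VC-HIT, MISS, VC-HIT, L1-HIT, MISS, L1-HIT, L1-HIT, VC-HIT, MISS]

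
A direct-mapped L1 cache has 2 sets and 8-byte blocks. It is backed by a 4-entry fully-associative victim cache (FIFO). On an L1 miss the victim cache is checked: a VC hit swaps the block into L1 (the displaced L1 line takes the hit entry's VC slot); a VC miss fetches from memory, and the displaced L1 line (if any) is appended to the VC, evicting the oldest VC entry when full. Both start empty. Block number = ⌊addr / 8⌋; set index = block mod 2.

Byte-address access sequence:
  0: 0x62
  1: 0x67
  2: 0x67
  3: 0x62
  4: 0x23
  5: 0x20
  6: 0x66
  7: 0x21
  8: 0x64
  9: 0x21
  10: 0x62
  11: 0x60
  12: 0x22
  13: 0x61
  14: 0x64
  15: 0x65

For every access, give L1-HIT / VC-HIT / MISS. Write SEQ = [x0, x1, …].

SEQ = [MISS, L1-HIT, L1-HIT, L1-HIT, MISS, L1-HIT, VC-HIT, VC-HIT, VC-HIT, VC-HIT, VC-HIT, L1-HIT, VC-HIT, VC-HIT, L1-HIT, L1-HIT]

0: 0x62 (blk 12, set 0) → MISS  vc=[]
1: 0x67 (blk 12, set 0) → L1-HIT  vc=[]
2: 0x67 (blk 12, set 0) → L1-HIT  vc=[]
3: 0x62 (blk 12, set 0) → L1-HIT  vc=[]
4: 0x23 (blk 4, set 0) → MISS  vc=[12]
5: 0x20 (blk 4, set 0) → L1-HIT  vc=[12]
6: 0x66 (blk 12, set 0) → VC-HIT  vc=[4]
7: 0x21 (blk 4, set 0) → VC-HIT  vc=[12]
8: 0x64 (blk 12, set 0) → VC-HIT  vc=[4]
9: 0x21 (blk 4, set 0) → VC-HIT  vc=[12]
10: 0x62 (blk 12, set 0) → VC-HIT  vc=[4]
11: 0x60 (blk 12, set 0) → L1-HIT  vc=[4]
12: 0x22 (blk 4, set 0) → VC-HIT  vc=[12]
13: 0x61 (blk 12, set 0) → VC-HIT  vc=[4]
14: 0x64 (blk 12, set 0) → L1-HIT  vc=[4]
15: 0x65 (blk 12, set 0) → L1-HIT  vc=[4]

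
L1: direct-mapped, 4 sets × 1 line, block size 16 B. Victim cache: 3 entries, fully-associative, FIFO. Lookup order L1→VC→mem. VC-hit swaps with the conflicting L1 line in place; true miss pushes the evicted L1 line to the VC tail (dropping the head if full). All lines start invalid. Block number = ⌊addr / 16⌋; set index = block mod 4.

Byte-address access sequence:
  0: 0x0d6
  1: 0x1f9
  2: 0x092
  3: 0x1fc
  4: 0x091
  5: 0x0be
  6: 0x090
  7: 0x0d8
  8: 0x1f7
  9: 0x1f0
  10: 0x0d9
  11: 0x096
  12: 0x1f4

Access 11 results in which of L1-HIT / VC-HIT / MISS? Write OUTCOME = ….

  [0] addr=0xd6 blk=13 s=1: MISS | VC []
  [1] addr=0x1f9 blk=31 s=3: MISS | VC []
  [2] addr=0x92 blk=9 s=1: MISS | VC [13]
  [3] addr=0x1fc blk=31 s=3: L1-HIT | VC [13]
  [4] addr=0x91 blk=9 s=1: L1-HIT | VC [13]
  [5] addr=0xbe blk=11 s=3: MISS | VC [13, 31]
  [6] addr=0x90 blk=9 s=1: L1-HIT | VC [13, 31]
  [7] addr=0xd8 blk=13 s=1: VC-HIT | VC [9, 31]
  [8] addr=0x1f7 blk=31 s=3: VC-HIT | VC [9, 11]
  [9] addr=0x1f0 blk=31 s=3: L1-HIT | VC [9, 11]
  [10] addr=0xd9 blk=13 s=1: L1-HIT | VC [9, 11]
  [11] addr=0x96 blk=9 s=1: VC-HIT | VC [13, 11]
  [12] addr=0x1f4 blk=31 s=3: L1-HIT | VC [13, 11]

OUTCOME = VC-HIT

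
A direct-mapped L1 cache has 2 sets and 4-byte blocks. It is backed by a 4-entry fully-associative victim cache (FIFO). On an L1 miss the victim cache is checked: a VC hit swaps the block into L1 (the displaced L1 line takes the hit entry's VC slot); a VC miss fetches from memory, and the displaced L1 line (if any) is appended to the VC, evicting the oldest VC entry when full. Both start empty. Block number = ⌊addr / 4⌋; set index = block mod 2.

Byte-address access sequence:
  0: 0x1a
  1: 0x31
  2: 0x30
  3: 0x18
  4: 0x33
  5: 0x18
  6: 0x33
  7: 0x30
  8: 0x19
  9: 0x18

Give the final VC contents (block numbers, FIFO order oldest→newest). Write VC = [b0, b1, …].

0: 0x1a (blk 6, set 0) → MISS  vc=[]
1: 0x31 (blk 12, set 0) → MISS  vc=[6]
2: 0x30 (blk 12, set 0) → L1-HIT  vc=[6]
3: 0x18 (blk 6, set 0) → VC-HIT  vc=[12]
4: 0x33 (blk 12, set 0) → VC-HIT  vc=[6]
5: 0x18 (blk 6, set 0) → VC-HIT  vc=[12]
6: 0x33 (blk 12, set 0) → VC-HIT  vc=[6]
7: 0x30 (blk 12, set 0) → L1-HIT  vc=[6]
8: 0x19 (blk 6, set 0) → VC-HIT  vc=[12]
9: 0x18 (blk 6, set 0) → L1-HIT  vc=[12]

VC = [12]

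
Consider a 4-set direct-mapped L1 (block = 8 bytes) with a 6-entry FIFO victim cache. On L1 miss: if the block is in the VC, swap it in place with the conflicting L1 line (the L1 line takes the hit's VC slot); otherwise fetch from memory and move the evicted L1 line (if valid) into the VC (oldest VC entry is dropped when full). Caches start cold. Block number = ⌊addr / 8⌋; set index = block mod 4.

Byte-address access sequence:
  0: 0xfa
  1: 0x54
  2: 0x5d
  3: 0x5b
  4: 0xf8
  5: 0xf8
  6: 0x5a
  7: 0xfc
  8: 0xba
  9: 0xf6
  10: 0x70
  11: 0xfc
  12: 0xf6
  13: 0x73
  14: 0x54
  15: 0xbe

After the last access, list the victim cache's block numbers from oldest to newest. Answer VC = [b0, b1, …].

0: 0xfa (blk 31, set 3) → MISS  vc=[]
1: 0x54 (blk 10, set 2) → MISS  vc=[]
2: 0x5d (blk 11, set 3) → MISS  vc=[31]
3: 0x5b (blk 11, set 3) → L1-HIT  vc=[31]
4: 0xf8 (blk 31, set 3) → VC-HIT  vc=[11]
5: 0xf8 (blk 31, set 3) → L1-HIT  vc=[11]
6: 0x5a (blk 11, set 3) → VC-HIT  vc=[31]
7: 0xfc (blk 31, set 3) → VC-HIT  vc=[11]
8: 0xba (blk 23, set 3) → MISS  vc=[11, 31]
9: 0xf6 (blk 30, set 2) → MISS  vc=[11, 31, 10]
10: 0x70 (blk 14, set 2) → MISS  vc=[11, 31, 10, 30]
11: 0xfc (blk 31, set 3) → VC-HIT  vc=[11, 23, 10, 30]
12: 0xf6 (blk 30, set 2) → VC-HIT  vc=[11, 23, 10, 14]
13: 0x73 (blk 14, set 2) → VC-HIT  vc=[11, 23, 10, 30]
14: 0x54 (blk 10, set 2) → VC-HIT  vc=[11, 23, 14, 30]
15: 0xbe (blk 23, set 3) → VC-HIT  vc=[11, 31, 14, 30]

VC = [11, 31, 14, 30]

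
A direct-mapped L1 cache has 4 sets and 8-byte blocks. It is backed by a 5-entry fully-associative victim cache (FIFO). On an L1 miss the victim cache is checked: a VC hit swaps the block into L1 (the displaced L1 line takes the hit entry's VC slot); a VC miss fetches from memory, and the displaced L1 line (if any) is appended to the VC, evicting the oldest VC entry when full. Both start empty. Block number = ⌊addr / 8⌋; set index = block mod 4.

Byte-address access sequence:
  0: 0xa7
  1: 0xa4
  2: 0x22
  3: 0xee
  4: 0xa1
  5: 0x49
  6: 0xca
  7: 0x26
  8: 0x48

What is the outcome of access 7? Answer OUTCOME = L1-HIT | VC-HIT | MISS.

OUTCOME = VC-HIT

  [0] addr=0xa7 blk=20 s=0: MISS | VC []
  [1] addr=0xa4 blk=20 s=0: L1-HIT | VC []
  [2] addr=0x22 blk=4 s=0: MISS | VC [20]
  [3] addr=0xee blk=29 s=1: MISS | VC [20]
  [4] addr=0xa1 blk=20 s=0: VC-HIT | VC [4]
  [5] addr=0x49 blk=9 s=1: MISS | VC [4, 29]
  [6] addr=0xca blk=25 s=1: MISS | VC [4, 29, 9]
  [7] addr=0x26 blk=4 s=0: VC-HIT | VC [20, 29, 9]
  [8] addr=0x48 blk=9 s=1: VC-HIT | VC [20, 29, 25]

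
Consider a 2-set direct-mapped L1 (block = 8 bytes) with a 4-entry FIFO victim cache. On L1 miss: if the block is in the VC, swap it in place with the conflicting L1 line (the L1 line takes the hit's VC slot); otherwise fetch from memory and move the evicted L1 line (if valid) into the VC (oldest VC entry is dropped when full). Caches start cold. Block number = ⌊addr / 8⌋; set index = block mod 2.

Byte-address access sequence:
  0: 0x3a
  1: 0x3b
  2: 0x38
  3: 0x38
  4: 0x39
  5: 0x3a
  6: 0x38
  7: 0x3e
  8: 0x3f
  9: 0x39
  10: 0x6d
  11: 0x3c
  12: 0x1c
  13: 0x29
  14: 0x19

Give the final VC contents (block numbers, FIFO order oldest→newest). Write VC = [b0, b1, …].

#0 0x3a→b7/s1 MISS; vc=[]
#1 0x3b→b7/s1 L1-HIT; vc=[]
#2 0x38→b7/s1 L1-HIT; vc=[]
#3 0x38→b7/s1 L1-HIT; vc=[]
#4 0x39→b7/s1 L1-HIT; vc=[]
#5 0x3a→b7/s1 L1-HIT; vc=[]
#6 0x38→b7/s1 L1-HIT; vc=[]
#7 0x3e→b7/s1 L1-HIT; vc=[]
#8 0x3f→b7/s1 L1-HIT; vc=[]
#9 0x39→b7/s1 L1-HIT; vc=[]
#10 0x6d→b13/s1 MISS; vc=[7]
#11 0x3c→b7/s1 VC-HIT; vc=[13]
#12 0x1c→b3/s1 MISS; vc=[13,7]
#13 0x29→b5/s1 MISS; vc=[13,7,3]
#14 0x19→b3/s1 VC-HIT; vc=[13,7,5]

VC = [13, 7, 5]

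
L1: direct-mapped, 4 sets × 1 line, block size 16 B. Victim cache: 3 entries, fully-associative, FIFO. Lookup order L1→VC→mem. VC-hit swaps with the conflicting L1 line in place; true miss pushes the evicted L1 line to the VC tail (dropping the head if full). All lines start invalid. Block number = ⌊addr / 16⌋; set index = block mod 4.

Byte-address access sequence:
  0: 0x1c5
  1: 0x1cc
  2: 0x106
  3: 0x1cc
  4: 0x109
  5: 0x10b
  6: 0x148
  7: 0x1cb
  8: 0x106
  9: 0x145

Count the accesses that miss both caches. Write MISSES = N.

MISSES = 3

#0 0x1c5→b28/s0 MISS; vc=[]
#1 0x1cc→b28/s0 L1-HIT; vc=[]
#2 0x106→b16/s0 MISS; vc=[28]
#3 0x1cc→b28/s0 VC-HIT; vc=[16]
#4 0x109→b16/s0 VC-HIT; vc=[28]
#5 0x10b→b16/s0 L1-HIT; vc=[28]
#6 0x148→b20/s0 MISS; vc=[28,16]
#7 0x1cb→b28/s0 VC-HIT; vc=[20,16]
#8 0x106→b16/s0 VC-HIT; vc=[20,28]
#9 0x145→b20/s0 VC-HIT; vc=[16,28]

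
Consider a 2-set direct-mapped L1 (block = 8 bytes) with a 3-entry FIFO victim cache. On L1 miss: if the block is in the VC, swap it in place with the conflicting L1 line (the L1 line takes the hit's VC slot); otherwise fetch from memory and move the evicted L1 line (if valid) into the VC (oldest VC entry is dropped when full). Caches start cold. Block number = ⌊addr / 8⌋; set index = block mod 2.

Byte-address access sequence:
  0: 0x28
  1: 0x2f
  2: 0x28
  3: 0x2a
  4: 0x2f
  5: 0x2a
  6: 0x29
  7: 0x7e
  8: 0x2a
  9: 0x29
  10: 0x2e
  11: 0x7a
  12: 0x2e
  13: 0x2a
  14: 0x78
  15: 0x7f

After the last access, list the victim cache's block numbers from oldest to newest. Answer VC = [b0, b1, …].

VC = [5]

  [0] addr=0x28 blk=5 s=1: MISS | VC []
  [1] addr=0x2f blk=5 s=1: L1-HIT | VC []
  [2] addr=0x28 blk=5 s=1: L1-HIT | VC []
  [3] addr=0x2a blk=5 s=1: L1-HIT | VC []
  [4] addr=0x2f blk=5 s=1: L1-HIT | VC []
  [5] addr=0x2a blk=5 s=1: L1-HIT | VC []
  [6] addr=0x29 blk=5 s=1: L1-HIT | VC []
  [7] addr=0x7e blk=15 s=1: MISS | VC [5]
  [8] addr=0x2a blk=5 s=1: VC-HIT | VC [15]
  [9] addr=0x29 blk=5 s=1: L1-HIT | VC [15]
  [10] addr=0x2e blk=5 s=1: L1-HIT | VC [15]
  [11] addr=0x7a blk=15 s=1: VC-HIT | VC [5]
  [12] addr=0x2e blk=5 s=1: VC-HIT | VC [15]
  [13] addr=0x2a blk=5 s=1: L1-HIT | VC [15]
  [14] addr=0x78 blk=15 s=1: VC-HIT | VC [5]
  [15] addr=0x7f blk=15 s=1: L1-HIT | VC [5]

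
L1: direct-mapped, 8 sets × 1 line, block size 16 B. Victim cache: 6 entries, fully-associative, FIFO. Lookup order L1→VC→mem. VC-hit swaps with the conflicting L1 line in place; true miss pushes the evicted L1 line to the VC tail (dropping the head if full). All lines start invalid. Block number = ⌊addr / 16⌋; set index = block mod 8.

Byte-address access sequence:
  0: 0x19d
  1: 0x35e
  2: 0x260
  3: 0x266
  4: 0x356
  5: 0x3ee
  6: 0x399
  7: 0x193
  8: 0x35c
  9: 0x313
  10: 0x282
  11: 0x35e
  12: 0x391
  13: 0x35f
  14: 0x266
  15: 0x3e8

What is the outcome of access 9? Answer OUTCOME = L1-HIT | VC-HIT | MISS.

0: 0x19d (blk 25, set 1) → MISS  vc=[]
1: 0x35e (blk 53, set 5) → MISS  vc=[]
2: 0x260 (blk 38, set 6) → MISS  vc=[]
3: 0x266 (blk 38, set 6) → L1-HIT  vc=[]
4: 0x356 (blk 53, set 5) → L1-HIT  vc=[]
5: 0x3ee (blk 62, set 6) → MISS  vc=[38]
6: 0x399 (blk 57, set 1) → MISS  vc=[38, 25]
7: 0x193 (blk 25, set 1) → VC-HIT  vc=[38, 57]
8: 0x35c (blk 53, set 5) → L1-HIT  vc=[38, 57]
9: 0x313 (blk 49, set 1) → MISS  vc=[38, 57, 25]
10: 0x282 (blk 40, set 0) → MISS  vc=[38, 57, 25]
11: 0x35e (blk 53, set 5) → L1-HIT  vc=[38, 57, 25]
12: 0x391 (blk 57, set 1) → VC-HIT  vc=[38, 49, 25]
13: 0x35f (blk 53, set 5) → L1-HIT  vc=[38, 49, 25]
14: 0x266 (blk 38, set 6) → VC-HIT  vc=[62, 49, 25]
15: 0x3e8 (blk 62, set 6) → VC-HIT  vc=[38, 49, 25]

OUTCOME = MISS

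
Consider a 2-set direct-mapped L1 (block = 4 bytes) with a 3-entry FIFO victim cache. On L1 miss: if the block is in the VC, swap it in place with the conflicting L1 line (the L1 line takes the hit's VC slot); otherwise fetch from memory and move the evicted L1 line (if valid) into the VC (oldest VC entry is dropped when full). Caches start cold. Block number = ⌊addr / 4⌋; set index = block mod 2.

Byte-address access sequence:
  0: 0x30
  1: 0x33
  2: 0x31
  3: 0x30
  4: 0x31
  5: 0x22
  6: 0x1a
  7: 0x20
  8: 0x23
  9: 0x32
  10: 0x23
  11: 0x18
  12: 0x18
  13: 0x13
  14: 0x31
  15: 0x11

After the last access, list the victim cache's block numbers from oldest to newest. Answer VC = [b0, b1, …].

VC = [12, 8, 6]

0: 0x30 (blk 12, set 0) → MISS  vc=[]
1: 0x33 (blk 12, set 0) → L1-HIT  vc=[]
2: 0x31 (blk 12, set 0) → L1-HIT  vc=[]
3: 0x30 (blk 12, set 0) → L1-HIT  vc=[]
4: 0x31 (blk 12, set 0) → L1-HIT  vc=[]
5: 0x22 (blk 8, set 0) → MISS  vc=[12]
6: 0x1a (blk 6, set 0) → MISS  vc=[12, 8]
7: 0x20 (blk 8, set 0) → VC-HIT  vc=[12, 6]
8: 0x23 (blk 8, set 0) → L1-HIT  vc=[12, 6]
9: 0x32 (blk 12, set 0) → VC-HIT  vc=[8, 6]
10: 0x23 (blk 8, set 0) → VC-HIT  vc=[12, 6]
11: 0x18 (blk 6, set 0) → VC-HIT  vc=[12, 8]
12: 0x18 (blk 6, set 0) → L1-HIT  vc=[12, 8]
13: 0x13 (blk 4, set 0) → MISS  vc=[12, 8, 6]
14: 0x31 (blk 12, set 0) → VC-HIT  vc=[4, 8, 6]
15: 0x11 (blk 4, set 0) → VC-HIT  vc=[12, 8, 6]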